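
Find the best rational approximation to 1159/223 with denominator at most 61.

317/61

Expand x = 1159/223 as a continued fraction with the Euclidean algorithm:
  1159 = 5*223 + 44, so a_0 = 5.
  223 = 5*44 + 3, so a_1 = 5.
  44 = 14*3 + 2, so a_2 = 14.
  3 = 1*2 + 1, so a_3 = 1.
  2 = 2*1 + 0, so a_4 = 2.
so x = [5; 5, 14, 1, 2].
Convergents (p_i = a_i*p_{i-1} + p_{i-2}, q_i = a_i*q_{i-1} + q_{i-2} with p_{-2}=0, p_{-1}=1, q_{-2}=1, q_{-1}=0), until the denominator exceeds 61:
  i=0: a_0=5, p_0 = 5*1 + 0 = 5, q_0 = 5*0 + 1 = 1.
  i=1: a_1=5, p_1 = 5*5 + 1 = 26, q_1 = 5*1 + 0 = 5.
  i=2: a_2=14, p_2 = 14*26 + 5 = 369, q_2 = 14*5 + 1 = 71.
q_2 = 71 > 61, so the last convergent with denominator <= 61 is p_1/q_1 = 26/5.
The closest fraction with denominator <= 61 is either p_1/q_1 or the intermediate fraction (k*p_1 + p_0)/(k*q_1 + q_0) with the largest k >= 1 whose denominator stays <= 61; these approach x as k grows, and every other convergent or intermediate fraction in range is farther away.
Largest k: floor((61 - q_0)/q_1) = floor((61 - 1)/5) = 12.
That gives (12*26 + 5)/(12*5 + 1) = 317/61.
Compare the errors: |x - 26/5| = |1159*5 - 26*223|/(223*5) = 3/1115, and |x - 317/61| = |1159*61 - 317*223|/(223*61) = 8/13603.
Cross-multiplying, 8*1115 = 8920 < 40809 = 3*13603, so 8/13603 is smaller: the intermediate fraction 317/61 is closer to x than 26/5.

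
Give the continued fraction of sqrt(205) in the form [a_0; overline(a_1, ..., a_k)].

Write x_i = (sqrt(205) + m_i)/d_i with (m_0, d_0) = (0, 1). a_0 = floor(sqrt(205)) = 14, since 14^2 = 196 <= 205 < 225 = 15^2.
Iterate m_{i+1} = d_i*a_i - m_i, d_{i+1} = (205 - m_{i+1}^2)/d_i, a_{i+1} = floor((a_0 + m_{i+1})/d_{i+1}):
  m_1 = 1*14 - 0 = 14, d_1 = (205 - 14^2)/1 = 9/1 = 9, a_1 = floor((14 + 14)/9) = 3.
  m_2 = 9*3 - 14 = 13, d_2 = (205 - 13^2)/9 = 36/9 = 4, a_2 = floor((14 + 13)/4) = 6.
  m_3 = 4*6 - 13 = 11, d_3 = (205 - 11^2)/4 = 84/4 = 21, a_3 = floor((14 + 11)/21) = 1.
  m_4 = 21*1 - 11 = 10, d_4 = (205 - 10^2)/21 = 105/21 = 5, a_4 = floor((14 + 10)/5) = 4.
  m_5 = 5*4 - 10 = 10, d_5 = (205 - 10^2)/5 = 105/5 = 21, a_5 = floor((14 + 10)/21) = 1.
  m_6 = 21*1 - 10 = 11, d_6 = (205 - 11^2)/21 = 84/21 = 4, a_6 = floor((14 + 11)/4) = 6.
  m_7 = 4*6 - 11 = 13, d_7 = (205 - 13^2)/4 = 36/4 = 9, a_7 = floor((14 + 13)/9) = 3.
  m_8 = 9*3 - 13 = 14, d_8 = (205 - 14^2)/9 = 9/9 = 1, a_8 = floor((14 + 14)/1) = 28.
  m_9 = 1*28 - 14 = 14, d_9 = (205 - 14^2)/1 = 9/1 = 9: (m_9, d_9) = (m_1, d_1) = (14, 9), so from here the quotients repeat a_1, ..., a_8; the period length is 8.
Hence the expansion of sqrt(205) is a_0 = 14 followed by the repeating block 3, 6, 1, 4, 1, 6, 3, 28 (period 8).

[14; overline(3, 6, 1, 4, 1, 6, 3, 28)]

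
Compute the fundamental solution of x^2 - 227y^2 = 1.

(x, y) = (226, 15)

First expand sqrt(227) as a continued fraction. With x_i = (sqrt(227) + m_i)/d_i and (m_0, d_0) = (0, 1): a_0 = floor(sqrt(227)) = 15, since 15^2 = 225 <= 227 < 256 = 16^2.
Iterate m_{i+1} = d_i*a_i - m_i, d_{i+1} = (227 - m_{i+1}^2)/d_i, a_{i+1} = floor((a_0 + m_{i+1})/d_{i+1}):
  m_1 = 1*15 - 0 = 15, d_1 = (227 - 15^2)/1 = 2/1 = 2, a_1 = floor((15 + 15)/2) = 15.
  m_2 = 2*15 - 15 = 15, d_2 = (227 - 15^2)/2 = 2/2 = 1, a_2 = floor((15 + 15)/1) = 30.
  m_3 = 1*30 - 15 = 15, d_3 = (227 - 15^2)/1 = 2/1 = 2: (m_3, d_3) = (m_1, d_1) = (15, 2), so from here the quotients repeat a_1, a_2; the period length is 2.
So sqrt(227) = [15; (15, 30)] with period length k = 2.
k is even, so the fundamental solution of x^2 - 227y^2 = 1 is (p_{k-1}, q_{k-1}) = (p_1, q_1); compute convergents through index 1.
Convergents (p_i = a_i*p_{i-1} + p_{i-2}, q_i = a_i*q_{i-1} + q_{i-2} with p_{-2}=0, p_{-1}=1, q_{-2}=1, q_{-1}=0):
  i=0: a_0=15, p_0 = 15*1 + 0 = 15, q_0 = 15*0 + 1 = 1.
  i=1: a_1=15, p_1 = 15*15 + 1 = 226, q_1 = 15*1 + 0 = 15.
Check: 226^2 - 227*15^2 = 51076 - 51075 = 1, so (x, y) = (226, 15) solves the equation, and by the theorem it is the least positive solution.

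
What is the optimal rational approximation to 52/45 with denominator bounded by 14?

Expand x = 52/45 as a continued fraction with the Euclidean algorithm:
  52 = 1*45 + 7, so a_0 = 1.
  45 = 6*7 + 3, so a_1 = 6.
  7 = 2*3 + 1, so a_2 = 2.
  3 = 3*1 + 0, so a_3 = 3.
so x = [1; 6, 2, 3].
Convergents (p_i = a_i*p_{i-1} + p_{i-2}, q_i = a_i*q_{i-1} + q_{i-2} with p_{-2}=0, p_{-1}=1, q_{-2}=1, q_{-1}=0), until the denominator exceeds 14:
  i=0: a_0=1, p_0 = 1*1 + 0 = 1, q_0 = 1*0 + 1 = 1.
  i=1: a_1=6, p_1 = 6*1 + 1 = 7, q_1 = 6*1 + 0 = 6.
  i=2: a_2=2, p_2 = 2*7 + 1 = 15, q_2 = 2*6 + 1 = 13.
  i=3: a_3=3, p_3 = 3*15 + 7 = 52, q_3 = 3*13 + 6 = 45.
q_3 = 45 > 14, so the last convergent with denominator <= 14 is p_2/q_2 = 15/13.
The closest fraction with denominator <= 14 is either p_2/q_2 or the intermediate fraction (k*p_2 + p_1)/(k*q_2 + q_1) with the largest k >= 1 whose denominator stays <= 14; these approach x as k grows, and every other convergent or intermediate fraction in range is farther away.
Largest k: floor((14 - q_1)/q_2) = floor((14 - 6)/13) = 0.
Since k = 0, no intermediate fraction beyond p_2/q_2 has denominator <= 14, so the convergent 15/13 is the closest (its error is |52*13 - 15*45|/(45*13) = 1/585).

15/13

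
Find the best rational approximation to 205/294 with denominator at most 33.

Expand x = 205/294 as a continued fraction with the Euclidean algorithm:
  205 = 0*294 + 205, so a_0 = 0.
  294 = 1*205 + 89, so a_1 = 1.
  205 = 2*89 + 27, so a_2 = 2.
  89 = 3*27 + 8, so a_3 = 3.
  27 = 3*8 + 3, so a_4 = 3.
  8 = 2*3 + 2, so a_5 = 2.
  3 = 1*2 + 1, so a_6 = 1.
  2 = 2*1 + 0, so a_7 = 2.
so x = [0; 1, 2, 3, 3, 2, 1, 2].
Convergents (p_i = a_i*p_{i-1} + p_{i-2}, q_i = a_i*q_{i-1} + q_{i-2} with p_{-2}=0, p_{-1}=1, q_{-2}=1, q_{-1}=0), until the denominator exceeds 33:
  i=0: a_0=0, p_0 = 0*1 + 0 = 0, q_0 = 0*0 + 1 = 1.
  i=1: a_1=1, p_1 = 1*0 + 1 = 1, q_1 = 1*1 + 0 = 1.
  i=2: a_2=2, p_2 = 2*1 + 0 = 2, q_2 = 2*1 + 1 = 3.
  i=3: a_3=3, p_3 = 3*2 + 1 = 7, q_3 = 3*3 + 1 = 10.
  i=4: a_4=3, p_4 = 3*7 + 2 = 23, q_4 = 3*10 + 3 = 33.
  i=5: a_5=2, p_5 = 2*23 + 7 = 53, q_5 = 2*33 + 10 = 76.
q_5 = 76 > 33, so the last convergent with denominator <= 33 is p_4/q_4 = 23/33.
The closest fraction with denominator <= 33 is either p_4/q_4 or the intermediate fraction (k*p_4 + p_3)/(k*q_4 + q_3) with the largest k >= 1 whose denominator stays <= 33; these approach x as k grows, and every other convergent or intermediate fraction in range is farther away.
Largest k: floor((33 - q_3)/q_4) = floor((33 - 10)/33) = 0.
Since k = 0, no intermediate fraction beyond p_4/q_4 has denominator <= 33, so the convergent 23/33 is the closest (its error is |205*33 - 23*294|/(294*33) = 3/9702).

23/33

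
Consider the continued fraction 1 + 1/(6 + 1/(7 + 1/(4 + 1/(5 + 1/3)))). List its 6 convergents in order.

1/1, 7/6, 50/43, 207/178, 1085/933, 3462/2977

Using the convergent recurrence p_i = a_i*p_{i-1} + p_{i-2}, q_i = a_i*q_{i-1} + q_{i-2} with p_{-2}=0, p_{-1}=1, q_{-2}=1, q_{-1}=0:
  i=0: a_0=1, p_0 = 1*1 + 0 = 1, q_0 = 1*0 + 1 = 1.
  i=1: a_1=6, p_1 = 6*1 + 1 = 7, q_1 = 6*1 + 0 = 6.
  i=2: a_2=7, p_2 = 7*7 + 1 = 50, q_2 = 7*6 + 1 = 43.
  i=3: a_3=4, p_3 = 4*50 + 7 = 207, q_3 = 4*43 + 6 = 178.
  i=4: a_4=5, p_4 = 5*207 + 50 = 1085, q_4 = 5*178 + 43 = 933.
  i=5: a_5=3, p_5 = 3*1085 + 207 = 3462, q_5 = 3*933 + 178 = 2977.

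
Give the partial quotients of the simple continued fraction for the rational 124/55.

Run the Euclidean algorithm on 124 and 55; the successive quotients are the partial quotients a_0, a_1, ... (each step inverts the fractional part left over by the previous one):
  124 = 2*55 + 14, so a_0 = 2.
  55 = 3*14 + 13, so a_1 = 3.
  14 = 1*13 + 1, so a_2 = 1.
  13 = 13*1 + 0, so a_3 = 13.
The remainder reaches 0 after 4 divisions, so the expansion has 4 partial quotients, read off in order.

[2; 3, 1, 13]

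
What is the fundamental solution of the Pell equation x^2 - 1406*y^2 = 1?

First expand sqrt(1406) as a continued fraction. With x_i = (sqrt(1406) + m_i)/d_i and (m_0, d_0) = (0, 1): a_0 = floor(sqrt(1406)) = 37, since 37^2 = 1369 <= 1406 < 1444 = 38^2.
Iterate m_{i+1} = d_i*a_i - m_i, d_{i+1} = (1406 - m_{i+1}^2)/d_i, a_{i+1} = floor((a_0 + m_{i+1})/d_{i+1}):
  m_1 = 1*37 - 0 = 37, d_1 = (1406 - 37^2)/1 = 37/1 = 37, a_1 = floor((37 + 37)/37) = 2.
  m_2 = 37*2 - 37 = 37, d_2 = (1406 - 37^2)/37 = 37/37 = 1, a_2 = floor((37 + 37)/1) = 74.
  m_3 = 1*74 - 37 = 37, d_3 = (1406 - 37^2)/1 = 37/1 = 37: (m_3, d_3) = (m_1, d_1) = (37, 37), so from here the quotients repeat a_1, a_2; the period length is 2.
So sqrt(1406) = [37; (2, 74)] with period length k = 2.
k is even, so the fundamental solution of x^2 - 1406y^2 = 1 is (p_{k-1}, q_{k-1}) = (p_1, q_1); compute convergents through index 1.
Convergents (p_i = a_i*p_{i-1} + p_{i-2}, q_i = a_i*q_{i-1} + q_{i-2} with p_{-2}=0, p_{-1}=1, q_{-2}=1, q_{-1}=0):
  i=0: a_0=37, p_0 = 37*1 + 0 = 37, q_0 = 37*0 + 1 = 1.
  i=1: a_1=2, p_1 = 2*37 + 1 = 75, q_1 = 2*1 + 0 = 2.
Check: 75^2 - 1406*2^2 = 5625 - 5624 = 1, so (x, y) = (75, 2) solves the equation, and by the theorem it is the least positive solution.

(x, y) = (75, 2)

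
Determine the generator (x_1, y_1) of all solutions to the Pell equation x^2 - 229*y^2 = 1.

(x, y) = (5848201, 386460)

First expand sqrt(229) as a continued fraction. With x_i = (sqrt(229) + m_i)/d_i and (m_0, d_0) = (0, 1): a_0 = floor(sqrt(229)) = 15, since 15^2 = 225 <= 229 < 256 = 16^2.
Iterate m_{i+1} = d_i*a_i - m_i, d_{i+1} = (229 - m_{i+1}^2)/d_i, a_{i+1} = floor((a_0 + m_{i+1})/d_{i+1}):
  m_1 = 1*15 - 0 = 15, d_1 = (229 - 15^2)/1 = 4/1 = 4, a_1 = floor((15 + 15)/4) = 7.
  m_2 = 4*7 - 15 = 13, d_2 = (229 - 13^2)/4 = 60/4 = 15, a_2 = floor((15 + 13)/15) = 1.
  m_3 = 15*1 - 13 = 2, d_3 = (229 - 2^2)/15 = 225/15 = 15, a_3 = floor((15 + 2)/15) = 1.
  m_4 = 15*1 - 2 = 13, d_4 = (229 - 13^2)/15 = 60/15 = 4, a_4 = floor((15 + 13)/4) = 7.
  m_5 = 4*7 - 13 = 15, d_5 = (229 - 15^2)/4 = 4/4 = 1, a_5 = floor((15 + 15)/1) = 30.
  m_6 = 1*30 - 15 = 15, d_6 = (229 - 15^2)/1 = 4/1 = 4: (m_6, d_6) = (m_1, d_1) = (15, 4), so from here the quotients repeat a_1, ..., a_5; the period length is 5.
So sqrt(229) = [15; (7, 1, 1, 7, 30)] with period length k = 5.
k is odd, so (p_{k-1}, q_{k-1}) only solves x^2 - 229y^2 = -1 and the fundamental solution of x^2 - 229y^2 = 1 is (p_{2k-1}, q_{2k-1}) = (p_9, q_9); compute convergents through index 9, running through the period twice.
Convergents (p_i = a_i*p_{i-1} + p_{i-2}, q_i = a_i*q_{i-1} + q_{i-2} with p_{-2}=0, p_{-1}=1, q_{-2}=1, q_{-1}=0):
  i=0: a_0=15, p_0 = 15*1 + 0 = 15, q_0 = 15*0 + 1 = 1.
  i=1: a_1=7, p_1 = 7*15 + 1 = 106, q_1 = 7*1 + 0 = 7.
  i=2: a_2=1, p_2 = 1*106 + 15 = 121, q_2 = 1*7 + 1 = 8.
  i=3: a_3=1, p_3 = 1*121 + 106 = 227, q_3 = 1*8 + 7 = 15.
  i=4: a_4=7, p_4 = 7*227 + 121 = 1710, q_4 = 7*15 + 8 = 113.
  i=5: a_5=30, p_5 = 30*1710 + 227 = 51527, q_5 = 30*113 + 15 = 3405.
  i=6: a_6=7, p_6 = 7*51527 + 1710 = 362399, q_6 = 7*3405 + 113 = 23948.
  i=7: a_7=1, p_7 = 1*362399 + 51527 = 413926, q_7 = 1*23948 + 3405 = 27353.
  i=8: a_8=1, p_8 = 1*413926 + 362399 = 776325, q_8 = 1*27353 + 23948 = 51301.
  i=9: a_9=7, p_9 = 7*776325 + 413926 = 5848201, q_9 = 7*51301 + 27353 = 386460.
Indeed p_4^2 - 229*q_4^2 = 2924100 - 2924101 = -1, not +1.
Check: 5848201^2 - 229*386460^2 = 34201454936401 - 34201454936400 = 1, so (x, y) = (5848201, 386460) solves the equation, and by the theorem it is the least positive solution.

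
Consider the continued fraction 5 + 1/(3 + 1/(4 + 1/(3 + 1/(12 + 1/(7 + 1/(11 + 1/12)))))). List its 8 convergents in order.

Using the convergent recurrence p_i = a_i*p_{i-1} + p_{i-2}, q_i = a_i*q_{i-1} + q_{i-2} with p_{-2}=0, p_{-1}=1, q_{-2}=1, q_{-1}=0:
  i=0: a_0=5, p_0 = 5*1 + 0 = 5, q_0 = 5*0 + 1 = 1.
  i=1: a_1=3, p_1 = 3*5 + 1 = 16, q_1 = 3*1 + 0 = 3.
  i=2: a_2=4, p_2 = 4*16 + 5 = 69, q_2 = 4*3 + 1 = 13.
  i=3: a_3=3, p_3 = 3*69 + 16 = 223, q_3 = 3*13 + 3 = 42.
  i=4: a_4=12, p_4 = 12*223 + 69 = 2745, q_4 = 12*42 + 13 = 517.
  i=5: a_5=7, p_5 = 7*2745 + 223 = 19438, q_5 = 7*517 + 42 = 3661.
  i=6: a_6=11, p_6 = 11*19438 + 2745 = 216563, q_6 = 11*3661 + 517 = 40788.
  i=7: a_7=12, p_7 = 12*216563 + 19438 = 2618194, q_7 = 12*40788 + 3661 = 493117.

5/1, 16/3, 69/13, 223/42, 2745/517, 19438/3661, 216563/40788, 2618194/493117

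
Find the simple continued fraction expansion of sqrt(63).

[7; (1, 14)]

Write x_i = (sqrt(63) + m_i)/d_i with (m_0, d_0) = (0, 1). a_0 = floor(sqrt(63)) = 7, since 7^2 = 49 <= 63 < 64 = 8^2.
Iterate m_{i+1} = d_i*a_i - m_i, d_{i+1} = (63 - m_{i+1}^2)/d_i, a_{i+1} = floor((a_0 + m_{i+1})/d_{i+1}):
  m_1 = 1*7 - 0 = 7, d_1 = (63 - 7^2)/1 = 14/1 = 14, a_1 = floor((7 + 7)/14) = 1.
  m_2 = 14*1 - 7 = 7, d_2 = (63 - 7^2)/14 = 14/14 = 1, a_2 = floor((7 + 7)/1) = 14.
  m_3 = 1*14 - 7 = 7, d_3 = (63 - 7^2)/1 = 14/1 = 14: (m_3, d_3) = (m_1, d_1) = (7, 14), so from here the quotients repeat a_1, a_2; the period length is 2.
Hence the expansion of sqrt(63) is a_0 = 7 followed by the repeating block 1, 14 (period 2).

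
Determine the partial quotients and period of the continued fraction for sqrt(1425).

Write x_i = (sqrt(1425) + m_i)/d_i with (m_0, d_0) = (0, 1). a_0 = floor(sqrt(1425)) = 37, since 37^2 = 1369 <= 1425 < 1444 = 38^2.
Iterate m_{i+1} = d_i*a_i - m_i, d_{i+1} = (1425 - m_{i+1}^2)/d_i, a_{i+1} = floor((a_0 + m_{i+1})/d_{i+1}):
  m_1 = 1*37 - 0 = 37, d_1 = (1425 - 37^2)/1 = 56/1 = 56, a_1 = floor((37 + 37)/56) = 1.
  m_2 = 56*1 - 37 = 19, d_2 = (1425 - 19^2)/56 = 1064/56 = 19, a_2 = floor((37 + 19)/19) = 2.
  m_3 = 19*2 - 19 = 19, d_3 = (1425 - 19^2)/19 = 1064/19 = 56, a_3 = floor((37 + 19)/56) = 1.
  m_4 = 56*1 - 19 = 37, d_4 = (1425 - 37^2)/56 = 56/56 = 1, a_4 = floor((37 + 37)/1) = 74.
  m_5 = 1*74 - 37 = 37, d_5 = (1425 - 37^2)/1 = 56/1 = 56: (m_5, d_5) = (m_1, d_1) = (37, 56), so from here the quotients repeat a_1, ..., a_4; the period length is 4.
Hence the expansion of sqrt(1425) is a_0 = 37 followed by the repeating block 1, 2, 1, 74 (period 4).

[37; (1, 2, 1, 74)]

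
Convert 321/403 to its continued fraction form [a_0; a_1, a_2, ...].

Run the Euclidean algorithm on 321 and 403; the successive quotients are the partial quotients a_0, a_1, ... (each step inverts the fractional part left over by the previous one):
  321 = 0*403 + 321, so a_0 = 0.
  403 = 1*321 + 82, so a_1 = 1.
  321 = 3*82 + 75, so a_2 = 3.
  82 = 1*75 + 7, so a_3 = 1.
  75 = 10*7 + 5, so a_4 = 10.
  7 = 1*5 + 2, so a_5 = 1.
  5 = 2*2 + 1, so a_6 = 2.
  2 = 2*1 + 0, so a_7 = 2.
The remainder reaches 0 after 8 divisions, so the expansion has 8 partial quotients, read off in order.

[0; 1, 3, 1, 10, 1, 2, 2]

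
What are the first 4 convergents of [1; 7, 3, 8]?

1/1, 8/7, 25/22, 208/183

Using the convergent recurrence p_i = a_i*p_{i-1} + p_{i-2}, q_i = a_i*q_{i-1} + q_{i-2} with p_{-2}=0, p_{-1}=1, q_{-2}=1, q_{-1}=0:
  i=0: a_0=1, p_0 = 1*1 + 0 = 1, q_0 = 1*0 + 1 = 1.
  i=1: a_1=7, p_1 = 7*1 + 1 = 8, q_1 = 7*1 + 0 = 7.
  i=2: a_2=3, p_2 = 3*8 + 1 = 25, q_2 = 3*7 + 1 = 22.
  i=3: a_3=8, p_3 = 8*25 + 8 = 208, q_3 = 8*22 + 7 = 183.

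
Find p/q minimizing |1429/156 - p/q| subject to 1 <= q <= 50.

Expand x = 1429/156 as a continued fraction with the Euclidean algorithm:
  1429 = 9*156 + 25, so a_0 = 9.
  156 = 6*25 + 6, so a_1 = 6.
  25 = 4*6 + 1, so a_2 = 4.
  6 = 6*1 + 0, so a_3 = 6.
so x = [9; 6, 4, 6].
Convergents (p_i = a_i*p_{i-1} + p_{i-2}, q_i = a_i*q_{i-1} + q_{i-2} with p_{-2}=0, p_{-1}=1, q_{-2}=1, q_{-1}=0), until the denominator exceeds 50:
  i=0: a_0=9, p_0 = 9*1 + 0 = 9, q_0 = 9*0 + 1 = 1.
  i=1: a_1=6, p_1 = 6*9 + 1 = 55, q_1 = 6*1 + 0 = 6.
  i=2: a_2=4, p_2 = 4*55 + 9 = 229, q_2 = 4*6 + 1 = 25.
  i=3: a_3=6, p_3 = 6*229 + 55 = 1429, q_3 = 6*25 + 6 = 156.
q_3 = 156 > 50, so the last convergent with denominator <= 50 is p_2/q_2 = 229/25.
The closest fraction with denominator <= 50 is either p_2/q_2 or the intermediate fraction (k*p_2 + p_1)/(k*q_2 + q_1) with the largest k >= 1 whose denominator stays <= 50; these approach x as k grows, and every other convergent or intermediate fraction in range is farther away.
Largest k: floor((50 - q_1)/q_2) = floor((50 - 6)/25) = 1.
That gives (1*229 + 55)/(1*25 + 6) = 284/31.
Compare the errors: |x - 229/25| = |1429*25 - 229*156|/(156*25) = 1/3900, and |x - 284/31| = |1429*31 - 284*156|/(156*31) = 5/4836.
Cross-multiplying, 1*4836 = 4836 < 19500 = 5*3900, so 1/3900 is smaller: the convergent 229/25 is closer to x than 284/31.

229/25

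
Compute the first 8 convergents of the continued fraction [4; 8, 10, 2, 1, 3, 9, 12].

4/1, 33/8, 334/81, 701/170, 1035/251, 3806/923, 35289/8558, 427274/103619

Using the convergent recurrence p_i = a_i*p_{i-1} + p_{i-2}, q_i = a_i*q_{i-1} + q_{i-2} with p_{-2}=0, p_{-1}=1, q_{-2}=1, q_{-1}=0:
  i=0: a_0=4, p_0 = 4*1 + 0 = 4, q_0 = 4*0 + 1 = 1.
  i=1: a_1=8, p_1 = 8*4 + 1 = 33, q_1 = 8*1 + 0 = 8.
  i=2: a_2=10, p_2 = 10*33 + 4 = 334, q_2 = 10*8 + 1 = 81.
  i=3: a_3=2, p_3 = 2*334 + 33 = 701, q_3 = 2*81 + 8 = 170.
  i=4: a_4=1, p_4 = 1*701 + 334 = 1035, q_4 = 1*170 + 81 = 251.
  i=5: a_5=3, p_5 = 3*1035 + 701 = 3806, q_5 = 3*251 + 170 = 923.
  i=6: a_6=9, p_6 = 9*3806 + 1035 = 35289, q_6 = 9*923 + 251 = 8558.
  i=7: a_7=12, p_7 = 12*35289 + 3806 = 427274, q_7 = 12*8558 + 923 = 103619.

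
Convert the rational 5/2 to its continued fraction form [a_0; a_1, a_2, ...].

[2; 2]

Run the Euclidean algorithm on 5 and 2; the successive quotients are the partial quotients a_0, a_1, ... (each step inverts the fractional part left over by the previous one):
  5 = 2*2 + 1, so a_0 = 2.
  2 = 2*1 + 0, so a_1 = 2.
The remainder reaches 0 after 2 divisions, so the expansion has 2 partial quotients, read off in order.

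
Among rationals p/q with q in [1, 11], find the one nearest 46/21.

24/11

Expand x = 46/21 as a continued fraction with the Euclidean algorithm:
  46 = 2*21 + 4, so a_0 = 2.
  21 = 5*4 + 1, so a_1 = 5.
  4 = 4*1 + 0, so a_2 = 4.
so x = [2; 5, 4].
Convergents (p_i = a_i*p_{i-1} + p_{i-2}, q_i = a_i*q_{i-1} + q_{i-2} with p_{-2}=0, p_{-1}=1, q_{-2}=1, q_{-1}=0), until the denominator exceeds 11:
  i=0: a_0=2, p_0 = 2*1 + 0 = 2, q_0 = 2*0 + 1 = 1.
  i=1: a_1=5, p_1 = 5*2 + 1 = 11, q_1 = 5*1 + 0 = 5.
  i=2: a_2=4, p_2 = 4*11 + 2 = 46, q_2 = 4*5 + 1 = 21.
q_2 = 21 > 11, so the last convergent with denominator <= 11 is p_1/q_1 = 11/5.
The closest fraction with denominator <= 11 is either p_1/q_1 or the intermediate fraction (k*p_1 + p_0)/(k*q_1 + q_0) with the largest k >= 1 whose denominator stays <= 11; these approach x as k grows, and every other convergent or intermediate fraction in range is farther away.
Largest k: floor((11 - q_0)/q_1) = floor((11 - 1)/5) = 2.
That gives (2*11 + 2)/(2*5 + 1) = 24/11.
Compare the errors: |x - 11/5| = |46*5 - 11*21|/(21*5) = 1/105, and |x - 24/11| = |46*11 - 24*21|/(21*11) = 2/231.
Cross-multiplying, 2*105 = 210 < 231 = 1*231, so 2/231 is smaller: the intermediate fraction 24/11 is closer to x than 11/5.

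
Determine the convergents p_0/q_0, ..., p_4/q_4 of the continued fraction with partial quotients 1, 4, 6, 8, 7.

1/1, 5/4, 31/25, 253/204, 1802/1453

Using the convergent recurrence p_i = a_i*p_{i-1} + p_{i-2}, q_i = a_i*q_{i-1} + q_{i-2} with p_{-2}=0, p_{-1}=1, q_{-2}=1, q_{-1}=0:
  i=0: a_0=1, p_0 = 1*1 + 0 = 1, q_0 = 1*0 + 1 = 1.
  i=1: a_1=4, p_1 = 4*1 + 1 = 5, q_1 = 4*1 + 0 = 4.
  i=2: a_2=6, p_2 = 6*5 + 1 = 31, q_2 = 6*4 + 1 = 25.
  i=3: a_3=8, p_3 = 8*31 + 5 = 253, q_3 = 8*25 + 4 = 204.
  i=4: a_4=7, p_4 = 7*253 + 31 = 1802, q_4 = 7*204 + 25 = 1453.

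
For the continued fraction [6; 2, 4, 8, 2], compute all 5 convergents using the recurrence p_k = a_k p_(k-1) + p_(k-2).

Using the convergent recurrence p_i = a_i*p_{i-1} + p_{i-2}, q_i = a_i*q_{i-1} + q_{i-2} with p_{-2}=0, p_{-1}=1, q_{-2}=1, q_{-1}=0:
  i=0: a_0=6, p_0 = 6*1 + 0 = 6, q_0 = 6*0 + 1 = 1.
  i=1: a_1=2, p_1 = 2*6 + 1 = 13, q_1 = 2*1 + 0 = 2.
  i=2: a_2=4, p_2 = 4*13 + 6 = 58, q_2 = 4*2 + 1 = 9.
  i=3: a_3=8, p_3 = 8*58 + 13 = 477, q_3 = 8*9 + 2 = 74.
  i=4: a_4=2, p_4 = 2*477 + 58 = 1012, q_4 = 2*74 + 9 = 157.

6/1, 13/2, 58/9, 477/74, 1012/157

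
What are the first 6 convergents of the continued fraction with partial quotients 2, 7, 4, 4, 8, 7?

2/1, 15/7, 62/29, 263/123, 2166/1013, 15425/7214

Using the convergent recurrence p_i = a_i*p_{i-1} + p_{i-2}, q_i = a_i*q_{i-1} + q_{i-2} with p_{-2}=0, p_{-1}=1, q_{-2}=1, q_{-1}=0:
  i=0: a_0=2, p_0 = 2*1 + 0 = 2, q_0 = 2*0 + 1 = 1.
  i=1: a_1=7, p_1 = 7*2 + 1 = 15, q_1 = 7*1 + 0 = 7.
  i=2: a_2=4, p_2 = 4*15 + 2 = 62, q_2 = 4*7 + 1 = 29.
  i=3: a_3=4, p_3 = 4*62 + 15 = 263, q_3 = 4*29 + 7 = 123.
  i=4: a_4=8, p_4 = 8*263 + 62 = 2166, q_4 = 8*123 + 29 = 1013.
  i=5: a_5=7, p_5 = 7*2166 + 263 = 15425, q_5 = 7*1013 + 123 = 7214.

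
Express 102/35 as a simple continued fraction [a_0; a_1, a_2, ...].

Run the Euclidean algorithm on 102 and 35; the successive quotients are the partial quotients a_0, a_1, ... (each step inverts the fractional part left over by the previous one):
  102 = 2*35 + 32, so a_0 = 2.
  35 = 1*32 + 3, so a_1 = 1.
  32 = 10*3 + 2, so a_2 = 10.
  3 = 1*2 + 1, so a_3 = 1.
  2 = 2*1 + 0, so a_4 = 2.
The remainder reaches 0 after 5 divisions, so the expansion has 5 partial quotients, read off in order.

[2; 1, 10, 1, 2]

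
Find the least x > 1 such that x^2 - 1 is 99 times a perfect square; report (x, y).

(x, y) = (10, 1)

First expand sqrt(99) as a continued fraction. With x_i = (sqrt(99) + m_i)/d_i and (m_0, d_0) = (0, 1): a_0 = floor(sqrt(99)) = 9, since 9^2 = 81 <= 99 < 100 = 10^2.
Iterate m_{i+1} = d_i*a_i - m_i, d_{i+1} = (99 - m_{i+1}^2)/d_i, a_{i+1} = floor((a_0 + m_{i+1})/d_{i+1}):
  m_1 = 1*9 - 0 = 9, d_1 = (99 - 9^2)/1 = 18/1 = 18, a_1 = floor((9 + 9)/18) = 1.
  m_2 = 18*1 - 9 = 9, d_2 = (99 - 9^2)/18 = 18/18 = 1, a_2 = floor((9 + 9)/1) = 18.
  m_3 = 1*18 - 9 = 9, d_3 = (99 - 9^2)/1 = 18/1 = 18: (m_3, d_3) = (m_1, d_1) = (9, 18), so from here the quotients repeat a_1, a_2; the period length is 2.
So sqrt(99) = [9; (1, 18)] with period length k = 2.
k is even, so the fundamental solution of x^2 - 99y^2 = 1 is (p_{k-1}, q_{k-1}) = (p_1, q_1); compute convergents through index 1.
Convergents (p_i = a_i*p_{i-1} + p_{i-2}, q_i = a_i*q_{i-1} + q_{i-2} with p_{-2}=0, p_{-1}=1, q_{-2}=1, q_{-1}=0):
  i=0: a_0=9, p_0 = 9*1 + 0 = 9, q_0 = 9*0 + 1 = 1.
  i=1: a_1=1, p_1 = 1*9 + 1 = 10, q_1 = 1*1 + 0 = 1.
Check: 10^2 - 99*1^2 = 100 - 99 = 1, so (x, y) = (10, 1) solves the equation, and by the theorem it is the least positive solution.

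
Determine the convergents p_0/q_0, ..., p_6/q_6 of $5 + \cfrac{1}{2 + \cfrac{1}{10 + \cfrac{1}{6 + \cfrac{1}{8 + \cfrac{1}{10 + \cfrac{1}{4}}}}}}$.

Using the convergent recurrence p_i = a_i*p_{i-1} + p_{i-2}, q_i = a_i*q_{i-1} + q_{i-2} with p_{-2}=0, p_{-1}=1, q_{-2}=1, q_{-1}=0:
  i=0: a_0=5, p_0 = 5*1 + 0 = 5, q_0 = 5*0 + 1 = 1.
  i=1: a_1=2, p_1 = 2*5 + 1 = 11, q_1 = 2*1 + 0 = 2.
  i=2: a_2=10, p_2 = 10*11 + 5 = 115, q_2 = 10*2 + 1 = 21.
  i=3: a_3=6, p_3 = 6*115 + 11 = 701, q_3 = 6*21 + 2 = 128.
  i=4: a_4=8, p_4 = 8*701 + 115 = 5723, q_4 = 8*128 + 21 = 1045.
  i=5: a_5=10, p_5 = 10*5723 + 701 = 57931, q_5 = 10*1045 + 128 = 10578.
  i=6: a_6=4, p_6 = 4*57931 + 5723 = 237447, q_6 = 4*10578 + 1045 = 43357.

5/1, 11/2, 115/21, 701/128, 5723/1045, 57931/10578, 237447/43357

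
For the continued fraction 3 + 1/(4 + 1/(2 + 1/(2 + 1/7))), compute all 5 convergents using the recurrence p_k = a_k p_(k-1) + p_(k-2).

Using the convergent recurrence p_i = a_i*p_{i-1} + p_{i-2}, q_i = a_i*q_{i-1} + q_{i-2} with p_{-2}=0, p_{-1}=1, q_{-2}=1, q_{-1}=0:
  i=0: a_0=3, p_0 = 3*1 + 0 = 3, q_0 = 3*0 + 1 = 1.
  i=1: a_1=4, p_1 = 4*3 + 1 = 13, q_1 = 4*1 + 0 = 4.
  i=2: a_2=2, p_2 = 2*13 + 3 = 29, q_2 = 2*4 + 1 = 9.
  i=3: a_3=2, p_3 = 2*29 + 13 = 71, q_3 = 2*9 + 4 = 22.
  i=4: a_4=7, p_4 = 7*71 + 29 = 526, q_4 = 7*22 + 9 = 163.

3/1, 13/4, 29/9, 71/22, 526/163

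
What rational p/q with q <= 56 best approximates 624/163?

134/35

Expand x = 624/163 as a continued fraction with the Euclidean algorithm:
  624 = 3*163 + 135, so a_0 = 3.
  163 = 1*135 + 28, so a_1 = 1.
  135 = 4*28 + 23, so a_2 = 4.
  28 = 1*23 + 5, so a_3 = 1.
  23 = 4*5 + 3, so a_4 = 4.
  5 = 1*3 + 2, so a_5 = 1.
  3 = 1*2 + 1, so a_6 = 1.
  2 = 2*1 + 0, so a_7 = 2.
so x = [3; 1, 4, 1, 4, 1, 1, 2].
Convergents (p_i = a_i*p_{i-1} + p_{i-2}, q_i = a_i*q_{i-1} + q_{i-2} with p_{-2}=0, p_{-1}=1, q_{-2}=1, q_{-1}=0), until the denominator exceeds 56:
  i=0: a_0=3, p_0 = 3*1 + 0 = 3, q_0 = 3*0 + 1 = 1.
  i=1: a_1=1, p_1 = 1*3 + 1 = 4, q_1 = 1*1 + 0 = 1.
  i=2: a_2=4, p_2 = 4*4 + 3 = 19, q_2 = 4*1 + 1 = 5.
  i=3: a_3=1, p_3 = 1*19 + 4 = 23, q_3 = 1*5 + 1 = 6.
  i=4: a_4=4, p_4 = 4*23 + 19 = 111, q_4 = 4*6 + 5 = 29.
  i=5: a_5=1, p_5 = 1*111 + 23 = 134, q_5 = 1*29 + 6 = 35.
  i=6: a_6=1, p_6 = 1*134 + 111 = 245, q_6 = 1*35 + 29 = 64.
q_6 = 64 > 56, so the last convergent with denominator <= 56 is p_5/q_5 = 134/35.
The closest fraction with denominator <= 56 is either p_5/q_5 or the intermediate fraction (k*p_5 + p_4)/(k*q_5 + q_4) with the largest k >= 1 whose denominator stays <= 56; these approach x as k grows, and every other convergent or intermediate fraction in range is farther away.
Largest k: floor((56 - q_4)/q_5) = floor((56 - 29)/35) = 0.
Since k = 0, no intermediate fraction beyond p_5/q_5 has denominator <= 56, so the convergent 134/35 is the closest (its error is |624*35 - 134*163|/(163*35) = 2/5705).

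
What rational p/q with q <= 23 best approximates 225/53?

Expand x = 225/53 as a continued fraction with the Euclidean algorithm:
  225 = 4*53 + 13, so a_0 = 4.
  53 = 4*13 + 1, so a_1 = 4.
  13 = 13*1 + 0, so a_2 = 13.
so x = [4; 4, 13].
Convergents (p_i = a_i*p_{i-1} + p_{i-2}, q_i = a_i*q_{i-1} + q_{i-2} with p_{-2}=0, p_{-1}=1, q_{-2}=1, q_{-1}=0), until the denominator exceeds 23:
  i=0: a_0=4, p_0 = 4*1 + 0 = 4, q_0 = 4*0 + 1 = 1.
  i=1: a_1=4, p_1 = 4*4 + 1 = 17, q_1 = 4*1 + 0 = 4.
  i=2: a_2=13, p_2 = 13*17 + 4 = 225, q_2 = 13*4 + 1 = 53.
q_2 = 53 > 23, so the last convergent with denominator <= 23 is p_1/q_1 = 17/4.
The closest fraction with denominator <= 23 is either p_1/q_1 or the intermediate fraction (k*p_1 + p_0)/(k*q_1 + q_0) with the largest k >= 1 whose denominator stays <= 23; these approach x as k grows, and every other convergent or intermediate fraction in range is farther away.
Largest k: floor((23 - q_0)/q_1) = floor((23 - 1)/4) = 5.
That gives (5*17 + 4)/(5*4 + 1) = 89/21.
Compare the errors: |x - 17/4| = |225*4 - 17*53|/(53*4) = 1/212, and |x - 89/21| = |225*21 - 89*53|/(53*21) = 8/1113.
Cross-multiplying, 1*1113 = 1113 < 1696 = 8*212, so 1/212 is smaller: the convergent 17/4 is closer to x than 89/21.

17/4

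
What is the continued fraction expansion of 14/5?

Run the Euclidean algorithm on 14 and 5; the successive quotients are the partial quotients a_0, a_1, ... (each step inverts the fractional part left over by the previous one):
  14 = 2*5 + 4, so a_0 = 2.
  5 = 1*4 + 1, so a_1 = 1.
  4 = 4*1 + 0, so a_2 = 4.
The remainder reaches 0 after 3 divisions, so the expansion has 3 partial quotients, read off in order.

[2; 1, 4]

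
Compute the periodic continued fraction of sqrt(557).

Write x_i = (sqrt(557) + m_i)/d_i with (m_0, d_0) = (0, 1). a_0 = floor(sqrt(557)) = 23, since 23^2 = 529 <= 557 < 576 = 24^2.
Iterate m_{i+1} = d_i*a_i - m_i, d_{i+1} = (557 - m_{i+1}^2)/d_i, a_{i+1} = floor((a_0 + m_{i+1})/d_{i+1}):
  m_1 = 1*23 - 0 = 23, d_1 = (557 - 23^2)/1 = 28/1 = 28, a_1 = floor((23 + 23)/28) = 1.
  m_2 = 28*1 - 23 = 5, d_2 = (557 - 5^2)/28 = 532/28 = 19, a_2 = floor((23 + 5)/19) = 1.
  m_3 = 19*1 - 5 = 14, d_3 = (557 - 14^2)/19 = 361/19 = 19, a_3 = floor((23 + 14)/19) = 1.
  m_4 = 19*1 - 14 = 5, d_4 = (557 - 5^2)/19 = 532/19 = 28, a_4 = floor((23 + 5)/28) = 1.
  m_5 = 28*1 - 5 = 23, d_5 = (557 - 23^2)/28 = 28/28 = 1, a_5 = floor((23 + 23)/1) = 46.
  m_6 = 1*46 - 23 = 23, d_6 = (557 - 23^2)/1 = 28/1 = 28: (m_6, d_6) = (m_1, d_1) = (23, 28), so from here the quotients repeat a_1, ..., a_5; the period length is 5.
Hence the expansion of sqrt(557) is a_0 = 23 followed by the repeating block 1, 1, 1, 1, 46 (period 5).

[23; (1, 1, 1, 1, 46)]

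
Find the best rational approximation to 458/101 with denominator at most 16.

68/15

Expand x = 458/101 as a continued fraction with the Euclidean algorithm:
  458 = 4*101 + 54, so a_0 = 4.
  101 = 1*54 + 47, so a_1 = 1.
  54 = 1*47 + 7, so a_2 = 1.
  47 = 6*7 + 5, so a_3 = 6.
  7 = 1*5 + 2, so a_4 = 1.
  5 = 2*2 + 1, so a_5 = 2.
  2 = 2*1 + 0, so a_6 = 2.
so x = [4; 1, 1, 6, 1, 2, 2].
Convergents (p_i = a_i*p_{i-1} + p_{i-2}, q_i = a_i*q_{i-1} + q_{i-2} with p_{-2}=0, p_{-1}=1, q_{-2}=1, q_{-1}=0), until the denominator exceeds 16:
  i=0: a_0=4, p_0 = 4*1 + 0 = 4, q_0 = 4*0 + 1 = 1.
  i=1: a_1=1, p_1 = 1*4 + 1 = 5, q_1 = 1*1 + 0 = 1.
  i=2: a_2=1, p_2 = 1*5 + 4 = 9, q_2 = 1*1 + 1 = 2.
  i=3: a_3=6, p_3 = 6*9 + 5 = 59, q_3 = 6*2 + 1 = 13.
  i=4: a_4=1, p_4 = 1*59 + 9 = 68, q_4 = 1*13 + 2 = 15.
  i=5: a_5=2, p_5 = 2*68 + 59 = 195, q_5 = 2*15 + 13 = 43.
q_5 = 43 > 16, so the last convergent with denominator <= 16 is p_4/q_4 = 68/15.
The closest fraction with denominator <= 16 is either p_4/q_4 or the intermediate fraction (k*p_4 + p_3)/(k*q_4 + q_3) with the largest k >= 1 whose denominator stays <= 16; these approach x as k grows, and every other convergent or intermediate fraction in range is farther away.
Largest k: floor((16 - q_3)/q_4) = floor((16 - 13)/15) = 0.
Since k = 0, no intermediate fraction beyond p_4/q_4 has denominator <= 16, so the convergent 68/15 is the closest (its error is |458*15 - 68*101|/(101*15) = 2/1515).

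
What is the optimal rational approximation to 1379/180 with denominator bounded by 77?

Expand x = 1379/180 as a continued fraction with the Euclidean algorithm:
  1379 = 7*180 + 119, so a_0 = 7.
  180 = 1*119 + 61, so a_1 = 1.
  119 = 1*61 + 58, so a_2 = 1.
  61 = 1*58 + 3, so a_3 = 1.
  58 = 19*3 + 1, so a_4 = 19.
  3 = 3*1 + 0, so a_5 = 3.
so x = [7; 1, 1, 1, 19, 3].
Convergents (p_i = a_i*p_{i-1} + p_{i-2}, q_i = a_i*q_{i-1} + q_{i-2} with p_{-2}=0, p_{-1}=1, q_{-2}=1, q_{-1}=0), until the denominator exceeds 77:
  i=0: a_0=7, p_0 = 7*1 + 0 = 7, q_0 = 7*0 + 1 = 1.
  i=1: a_1=1, p_1 = 1*7 + 1 = 8, q_1 = 1*1 + 0 = 1.
  i=2: a_2=1, p_2 = 1*8 + 7 = 15, q_2 = 1*1 + 1 = 2.
  i=3: a_3=1, p_3 = 1*15 + 8 = 23, q_3 = 1*2 + 1 = 3.
  i=4: a_4=19, p_4 = 19*23 + 15 = 452, q_4 = 19*3 + 2 = 59.
  i=5: a_5=3, p_5 = 3*452 + 23 = 1379, q_5 = 3*59 + 3 = 180.
q_5 = 180 > 77, so the last convergent with denominator <= 77 is p_4/q_4 = 452/59.
The closest fraction with denominator <= 77 is either p_4/q_4 or the intermediate fraction (k*p_4 + p_3)/(k*q_4 + q_3) with the largest k >= 1 whose denominator stays <= 77; these approach x as k grows, and every other convergent or intermediate fraction in range is farther away.
Largest k: floor((77 - q_3)/q_4) = floor((77 - 3)/59) = 1.
That gives (1*452 + 23)/(1*59 + 3) = 475/62.
Compare the errors: |x - 452/59| = |1379*59 - 452*180|/(180*59) = 1/10620, and |x - 475/62| = |1379*62 - 475*180|/(180*62) = 2/11160.
Cross-multiplying, 1*11160 = 11160 < 21240 = 2*10620, so 1/10620 is smaller: the convergent 452/59 is closer to x than 475/62.

452/59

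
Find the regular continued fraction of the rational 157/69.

[2; 3, 1, 1, 1, 2, 2]

Run the Euclidean algorithm on 157 and 69; the successive quotients are the partial quotients a_0, a_1, ... (each step inverts the fractional part left over by the previous one):
  157 = 2*69 + 19, so a_0 = 2.
  69 = 3*19 + 12, so a_1 = 3.
  19 = 1*12 + 7, so a_2 = 1.
  12 = 1*7 + 5, so a_3 = 1.
  7 = 1*5 + 2, so a_4 = 1.
  5 = 2*2 + 1, so a_5 = 2.
  2 = 2*1 + 0, so a_6 = 2.
The remainder reaches 0 after 7 divisions, so the expansion has 7 partial quotients, read off in order.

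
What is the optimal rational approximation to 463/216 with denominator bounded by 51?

15/7

Expand x = 463/216 as a continued fraction with the Euclidean algorithm:
  463 = 2*216 + 31, so a_0 = 2.
  216 = 6*31 + 30, so a_1 = 6.
  31 = 1*30 + 1, so a_2 = 1.
  30 = 30*1 + 0, so a_3 = 30.
so x = [2; 6, 1, 30].
Convergents (p_i = a_i*p_{i-1} + p_{i-2}, q_i = a_i*q_{i-1} + q_{i-2} with p_{-2}=0, p_{-1}=1, q_{-2}=1, q_{-1}=0), until the denominator exceeds 51:
  i=0: a_0=2, p_0 = 2*1 + 0 = 2, q_0 = 2*0 + 1 = 1.
  i=1: a_1=6, p_1 = 6*2 + 1 = 13, q_1 = 6*1 + 0 = 6.
  i=2: a_2=1, p_2 = 1*13 + 2 = 15, q_2 = 1*6 + 1 = 7.
  i=3: a_3=30, p_3 = 30*15 + 13 = 463, q_3 = 30*7 + 6 = 216.
q_3 = 216 > 51, so the last convergent with denominator <= 51 is p_2/q_2 = 15/7.
The closest fraction with denominator <= 51 is either p_2/q_2 or the intermediate fraction (k*p_2 + p_1)/(k*q_2 + q_1) with the largest k >= 1 whose denominator stays <= 51; these approach x as k grows, and every other convergent or intermediate fraction in range is farther away.
Largest k: floor((51 - q_1)/q_2) = floor((51 - 6)/7) = 6.
That gives (6*15 + 13)/(6*7 + 6) = 103/48.
Compare the errors: |x - 15/7| = |463*7 - 15*216|/(216*7) = 1/1512, and |x - 103/48| = |463*48 - 103*216|/(216*48) = 24/10368.
Cross-multiplying, 1*10368 = 10368 < 36288 = 24*1512, so 1/1512 is smaller: the convergent 15/7 is closer to x than 103/48.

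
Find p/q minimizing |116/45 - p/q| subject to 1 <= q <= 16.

31/12

Expand x = 116/45 as a continued fraction with the Euclidean algorithm:
  116 = 2*45 + 26, so a_0 = 2.
  45 = 1*26 + 19, so a_1 = 1.
  26 = 1*19 + 7, so a_2 = 1.
  19 = 2*7 + 5, so a_3 = 2.
  7 = 1*5 + 2, so a_4 = 1.
  5 = 2*2 + 1, so a_5 = 2.
  2 = 2*1 + 0, so a_6 = 2.
so x = [2; 1, 1, 2, 1, 2, 2].
Convergents (p_i = a_i*p_{i-1} + p_{i-2}, q_i = a_i*q_{i-1} + q_{i-2} with p_{-2}=0, p_{-1}=1, q_{-2}=1, q_{-1}=0), until the denominator exceeds 16:
  i=0: a_0=2, p_0 = 2*1 + 0 = 2, q_0 = 2*0 + 1 = 1.
  i=1: a_1=1, p_1 = 1*2 + 1 = 3, q_1 = 1*1 + 0 = 1.
  i=2: a_2=1, p_2 = 1*3 + 2 = 5, q_2 = 1*1 + 1 = 2.
  i=3: a_3=2, p_3 = 2*5 + 3 = 13, q_3 = 2*2 + 1 = 5.
  i=4: a_4=1, p_4 = 1*13 + 5 = 18, q_4 = 1*5 + 2 = 7.
  i=5: a_5=2, p_5 = 2*18 + 13 = 49, q_5 = 2*7 + 5 = 19.
q_5 = 19 > 16, so the last convergent with denominator <= 16 is p_4/q_4 = 18/7.
The closest fraction with denominator <= 16 is either p_4/q_4 or the intermediate fraction (k*p_4 + p_3)/(k*q_4 + q_3) with the largest k >= 1 whose denominator stays <= 16; these approach x as k grows, and every other convergent or intermediate fraction in range is farther away.
Largest k: floor((16 - q_3)/q_4) = floor((16 - 5)/7) = 1.
That gives (1*18 + 13)/(1*7 + 5) = 31/12.
Compare the errors: |x - 18/7| = |116*7 - 18*45|/(45*7) = 2/315, and |x - 31/12| = |116*12 - 31*45|/(45*12) = 3/540.
Cross-multiplying, 3*315 = 945 < 1080 = 2*540, so 3/540 is smaller: the intermediate fraction 31/12 is closer to x than 18/7.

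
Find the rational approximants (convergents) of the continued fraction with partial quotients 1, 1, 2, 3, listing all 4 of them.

Using the convergent recurrence p_i = a_i*p_{i-1} + p_{i-2}, q_i = a_i*q_{i-1} + q_{i-2} with p_{-2}=0, p_{-1}=1, q_{-2}=1, q_{-1}=0:
  i=0: a_0=1, p_0 = 1*1 + 0 = 1, q_0 = 1*0 + 1 = 1.
  i=1: a_1=1, p_1 = 1*1 + 1 = 2, q_1 = 1*1 + 0 = 1.
  i=2: a_2=2, p_2 = 2*2 + 1 = 5, q_2 = 2*1 + 1 = 3.
  i=3: a_3=3, p_3 = 3*5 + 2 = 17, q_3 = 3*3 + 1 = 10.

1/1, 2/1, 5/3, 17/10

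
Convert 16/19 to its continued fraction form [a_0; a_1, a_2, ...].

[0; 1, 5, 3]

Run the Euclidean algorithm on 16 and 19; the successive quotients are the partial quotients a_0, a_1, ... (each step inverts the fractional part left over by the previous one):
  16 = 0*19 + 16, so a_0 = 0.
  19 = 1*16 + 3, so a_1 = 1.
  16 = 5*3 + 1, so a_2 = 5.
  3 = 3*1 + 0, so a_3 = 3.
The remainder reaches 0 after 4 divisions, so the expansion has 4 partial quotients, read off in order.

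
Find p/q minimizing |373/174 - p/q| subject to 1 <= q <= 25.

Expand x = 373/174 as a continued fraction with the Euclidean algorithm:
  373 = 2*174 + 25, so a_0 = 2.
  174 = 6*25 + 24, so a_1 = 6.
  25 = 1*24 + 1, so a_2 = 1.
  24 = 24*1 + 0, so a_3 = 24.
so x = [2; 6, 1, 24].
Convergents (p_i = a_i*p_{i-1} + p_{i-2}, q_i = a_i*q_{i-1} + q_{i-2} with p_{-2}=0, p_{-1}=1, q_{-2}=1, q_{-1}=0), until the denominator exceeds 25:
  i=0: a_0=2, p_0 = 2*1 + 0 = 2, q_0 = 2*0 + 1 = 1.
  i=1: a_1=6, p_1 = 6*2 + 1 = 13, q_1 = 6*1 + 0 = 6.
  i=2: a_2=1, p_2 = 1*13 + 2 = 15, q_2 = 1*6 + 1 = 7.
  i=3: a_3=24, p_3 = 24*15 + 13 = 373, q_3 = 24*7 + 6 = 174.
q_3 = 174 > 25, so the last convergent with denominator <= 25 is p_2/q_2 = 15/7.
The closest fraction with denominator <= 25 is either p_2/q_2 or the intermediate fraction (k*p_2 + p_1)/(k*q_2 + q_1) with the largest k >= 1 whose denominator stays <= 25; these approach x as k grows, and every other convergent or intermediate fraction in range is farther away.
Largest k: floor((25 - q_1)/q_2) = floor((25 - 6)/7) = 2.
That gives (2*15 + 13)/(2*7 + 6) = 43/20.
Compare the errors: |x - 15/7| = |373*7 - 15*174|/(174*7) = 1/1218, and |x - 43/20| = |373*20 - 43*174|/(174*20) = 22/3480.
Cross-multiplying, 1*3480 = 3480 < 26796 = 22*1218, so 1/1218 is smaller: the convergent 15/7 is closer to x than 43/20.

15/7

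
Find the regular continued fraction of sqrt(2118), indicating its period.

[46; (46, 92)]

Write x_i = (sqrt(2118) + m_i)/d_i with (m_0, d_0) = (0, 1). a_0 = floor(sqrt(2118)) = 46, since 46^2 = 2116 <= 2118 < 2209 = 47^2.
Iterate m_{i+1} = d_i*a_i - m_i, d_{i+1} = (2118 - m_{i+1}^2)/d_i, a_{i+1} = floor((a_0 + m_{i+1})/d_{i+1}):
  m_1 = 1*46 - 0 = 46, d_1 = (2118 - 46^2)/1 = 2/1 = 2, a_1 = floor((46 + 46)/2) = 46.
  m_2 = 2*46 - 46 = 46, d_2 = (2118 - 46^2)/2 = 2/2 = 1, a_2 = floor((46 + 46)/1) = 92.
  m_3 = 1*92 - 46 = 46, d_3 = (2118 - 46^2)/1 = 2/1 = 2: (m_3, d_3) = (m_1, d_1) = (46, 2), so from here the quotients repeat a_1, a_2; the period length is 2.
Hence the expansion of sqrt(2118) is a_0 = 46 followed by the repeating block 46, 92 (period 2).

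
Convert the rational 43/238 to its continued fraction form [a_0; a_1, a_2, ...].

Run the Euclidean algorithm on 43 and 238; the successive quotients are the partial quotients a_0, a_1, ... (each step inverts the fractional part left over by the previous one):
  43 = 0*238 + 43, so a_0 = 0.
  238 = 5*43 + 23, so a_1 = 5.
  43 = 1*23 + 20, so a_2 = 1.
  23 = 1*20 + 3, so a_3 = 1.
  20 = 6*3 + 2, so a_4 = 6.
  3 = 1*2 + 1, so a_5 = 1.
  2 = 2*1 + 0, so a_6 = 2.
The remainder reaches 0 after 7 divisions, so the expansion has 7 partial quotients, read off in order.

[0; 5, 1, 1, 6, 1, 2]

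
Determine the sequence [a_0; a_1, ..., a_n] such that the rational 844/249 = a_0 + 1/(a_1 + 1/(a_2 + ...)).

Run the Euclidean algorithm on 844 and 249; the successive quotients are the partial quotients a_0, a_1, ... (each step inverts the fractional part left over by the previous one):
  844 = 3*249 + 97, so a_0 = 3.
  249 = 2*97 + 55, so a_1 = 2.
  97 = 1*55 + 42, so a_2 = 1.
  55 = 1*42 + 13, so a_3 = 1.
  42 = 3*13 + 3, so a_4 = 3.
  13 = 4*3 + 1, so a_5 = 4.
  3 = 3*1 + 0, so a_6 = 3.
The remainder reaches 0 after 7 divisions, so the expansion has 7 partial quotients, read off in order.

[3; 2, 1, 1, 3, 4, 3]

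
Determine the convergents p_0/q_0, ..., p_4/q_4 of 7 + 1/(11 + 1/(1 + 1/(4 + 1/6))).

Using the convergent recurrence p_i = a_i*p_{i-1} + p_{i-2}, q_i = a_i*q_{i-1} + q_{i-2} with p_{-2}=0, p_{-1}=1, q_{-2}=1, q_{-1}=0:
  i=0: a_0=7, p_0 = 7*1 + 0 = 7, q_0 = 7*0 + 1 = 1.
  i=1: a_1=11, p_1 = 11*7 + 1 = 78, q_1 = 11*1 + 0 = 11.
  i=2: a_2=1, p_2 = 1*78 + 7 = 85, q_2 = 1*11 + 1 = 12.
  i=3: a_3=4, p_3 = 4*85 + 78 = 418, q_3 = 4*12 + 11 = 59.
  i=4: a_4=6, p_4 = 6*418 + 85 = 2593, q_4 = 6*59 + 12 = 366.

7/1, 78/11, 85/12, 418/59, 2593/366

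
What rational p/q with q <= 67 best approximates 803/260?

Expand x = 803/260 as a continued fraction with the Euclidean algorithm:
  803 = 3*260 + 23, so a_0 = 3.
  260 = 11*23 + 7, so a_1 = 11.
  23 = 3*7 + 2, so a_2 = 3.
  7 = 3*2 + 1, so a_3 = 3.
  2 = 2*1 + 0, so a_4 = 2.
so x = [3; 11, 3, 3, 2].
Convergents (p_i = a_i*p_{i-1} + p_{i-2}, q_i = a_i*q_{i-1} + q_{i-2} with p_{-2}=0, p_{-1}=1, q_{-2}=1, q_{-1}=0), until the denominator exceeds 67:
  i=0: a_0=3, p_0 = 3*1 + 0 = 3, q_0 = 3*0 + 1 = 1.
  i=1: a_1=11, p_1 = 11*3 + 1 = 34, q_1 = 11*1 + 0 = 11.
  i=2: a_2=3, p_2 = 3*34 + 3 = 105, q_2 = 3*11 + 1 = 34.
  i=3: a_3=3, p_3 = 3*105 + 34 = 349, q_3 = 3*34 + 11 = 113.
q_3 = 113 > 67, so the last convergent with denominator <= 67 is p_2/q_2 = 105/34.
The closest fraction with denominator <= 67 is either p_2/q_2 or the intermediate fraction (k*p_2 + p_1)/(k*q_2 + q_1) with the largest k >= 1 whose denominator stays <= 67; these approach x as k grows, and every other convergent or intermediate fraction in range is farther away.
Largest k: floor((67 - q_1)/q_2) = floor((67 - 11)/34) = 1.
That gives (1*105 + 34)/(1*34 + 11) = 139/45.
Compare the errors: |x - 105/34| = |803*34 - 105*260|/(260*34) = 2/8840, and |x - 139/45| = |803*45 - 139*260|/(260*45) = 5/11700.
Cross-multiplying, 2*11700 = 23400 < 44200 = 5*8840, so 2/8840 is smaller: the convergent 105/34 is closer to x than 139/45.

105/34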